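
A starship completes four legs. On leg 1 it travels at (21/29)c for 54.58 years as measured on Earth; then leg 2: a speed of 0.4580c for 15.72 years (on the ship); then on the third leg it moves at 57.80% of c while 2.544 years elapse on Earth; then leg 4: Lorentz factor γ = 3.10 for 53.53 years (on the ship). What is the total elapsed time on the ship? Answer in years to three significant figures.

Leg 1: γ = 1/√(1 − (21/29)²) = 29/20 = 1.450; τ_1 = 54.58/1.450 = 37.64 years.
Leg 2: 15.72 years is already measured on the ship.
Leg 3: β = 0.5780; γ = 1/√(1 − 0.5780²) = 1/√0.6659 = 1.225; τ_3 = 2.544/1.225 = 2.076 years.
Leg 4: 53.53 years is already measured on the ship.
Total: 37.64 + 15.72 + 2.076 + 53.53 years.

τ = 109 years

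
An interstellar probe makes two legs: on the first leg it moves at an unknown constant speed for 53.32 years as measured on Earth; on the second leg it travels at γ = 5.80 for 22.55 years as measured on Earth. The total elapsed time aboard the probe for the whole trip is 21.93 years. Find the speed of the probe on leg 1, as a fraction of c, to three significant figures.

β = 0.941

Leg 1: speed unknown; τ_1 = 53.32/γ_1.
Leg 2: γ = 5.80; τ_2 = 22.55/5.800 = 3.888 years.
Total proper time: τ_1 + 3.888 = 21.93, so τ_1 = 21.93 − 3.888 = 18.04 years.
γ_1 = 53.32/18.04 = 2.955; β = √(1 − 1/γ²) = √0.8855.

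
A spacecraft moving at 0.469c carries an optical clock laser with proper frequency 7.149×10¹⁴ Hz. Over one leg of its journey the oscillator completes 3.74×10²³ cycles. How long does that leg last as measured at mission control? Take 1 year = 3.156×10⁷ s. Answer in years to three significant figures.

Δt = 18.8 years

γ = 1/√(1 − 0.469²) = 1/√0.7800 = 1.132
Proper time for N cycles: τ = N/f = 3.74×10²³/(7.149×10¹⁴) = 5.232×10⁸ s = 16.58 years.
Lab-frame duration Δt = γτ = 1.132 × 16.58 = 18.77 years.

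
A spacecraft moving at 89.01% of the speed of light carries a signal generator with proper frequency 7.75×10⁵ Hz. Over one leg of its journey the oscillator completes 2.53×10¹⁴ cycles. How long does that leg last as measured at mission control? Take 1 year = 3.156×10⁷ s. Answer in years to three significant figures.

Δt = 22.7 years

β = 0.8901; γ = 1/√(1 − 0.8901²) = 1/√0.2077 = 2.194
Proper time for N cycles: τ = N/f = 2.53×10¹⁴/(7.75×10⁵) = 3.265×10⁸ s = 10.34 years.
Lab-frame duration Δt = γτ = 2.194 × 10.34 = 22.70 years.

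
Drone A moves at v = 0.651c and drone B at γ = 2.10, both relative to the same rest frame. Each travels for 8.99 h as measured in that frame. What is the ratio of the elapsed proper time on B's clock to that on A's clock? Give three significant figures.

τ_B/τ_A = 0.627

A: γ = 1/√(1 − 0.651²) = 1/√0.5762 = 1.317. B: γ = 2.10.
τ_A/τ_B = γ_B/γ_A = 2.100/1.317 = 1.594, so τ_B/τ_A = 0.6273.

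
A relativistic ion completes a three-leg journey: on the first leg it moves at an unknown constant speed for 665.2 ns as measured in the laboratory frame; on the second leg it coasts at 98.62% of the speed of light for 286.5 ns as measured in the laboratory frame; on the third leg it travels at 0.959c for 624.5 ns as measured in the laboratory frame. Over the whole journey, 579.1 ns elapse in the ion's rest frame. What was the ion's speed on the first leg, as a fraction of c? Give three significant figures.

Leg 1: speed unknown; τ_1 = 665.2/γ_1.
Leg 2: β = 0.9862; γ = 1/√(1 − 0.9862²) = 1/√0.02741 = 6.040; τ_2 = 286.5/6.040 = 47.43 ns.
Leg 3: γ = 1/√(1 − 0.959²) = 1/√0.08032 = 3.529; τ_3 = 624.5/3.529 = 177.0 ns.
Total proper time: τ_1 + 47.43 + 177.0 = 579.1, so τ_1 = 579.1 − 224.4 = 354.7 ns.
γ_1 = 665.2/354.7 = 1.875; β = √(1 − 1/γ²) = √0.7157.

β = 0.846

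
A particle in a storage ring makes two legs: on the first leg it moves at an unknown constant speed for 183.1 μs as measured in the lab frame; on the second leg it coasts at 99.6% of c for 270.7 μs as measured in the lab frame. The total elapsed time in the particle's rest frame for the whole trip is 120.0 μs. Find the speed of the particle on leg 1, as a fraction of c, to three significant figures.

Leg 1: speed unknown; τ_1 = 183.1/γ_1.
Leg 2: β = 0.996; γ = 1/√(1 − 0.996²) = 1/√0.007984 = 11.19; τ_2 = 270.7/11.19 = 24.19 μs.
Total proper time: τ_1 + 24.19 = 120.0, so τ_1 = 120.0 − 24.19 = 95.81 μs.
γ_1 = 183.1/95.81 = 1.911; β = √(1 − 1/γ²) = √0.7262.

β = 0.852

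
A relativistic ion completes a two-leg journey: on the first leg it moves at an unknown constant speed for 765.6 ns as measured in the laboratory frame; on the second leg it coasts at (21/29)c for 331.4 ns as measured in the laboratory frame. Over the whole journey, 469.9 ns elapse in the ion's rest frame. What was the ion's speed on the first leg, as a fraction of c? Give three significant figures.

Leg 1: speed unknown; τ_1 = 765.6/γ_1.
Leg 2: γ = 1/√(1 − (21/29)²) = 29/20 = 1.450; τ_2 = 331.4/1.450 = 228.6 ns.
Total proper time: τ_1 + 228.6 = 469.9, so τ_1 = 469.9 − 228.6 = 241.3 ns.
γ_1 = 765.6/241.3 = 3.172; β = √(1 − 1/γ²) = √0.9006.

β = 0.949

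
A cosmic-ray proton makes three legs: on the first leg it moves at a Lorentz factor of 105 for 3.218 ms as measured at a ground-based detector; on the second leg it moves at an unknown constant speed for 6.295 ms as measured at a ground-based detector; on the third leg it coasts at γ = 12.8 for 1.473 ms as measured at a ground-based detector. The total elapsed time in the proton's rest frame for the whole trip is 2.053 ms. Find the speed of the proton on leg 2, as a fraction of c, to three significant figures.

Leg 1: γ = 105; τ_1 = 3.218/105.0 = 0.03065 ms.
Leg 2: speed unknown; τ_2 = 6.295/γ_2.
Leg 3: γ = 12.8; τ_3 = 1.473/12.80 = 0.1151 ms.
Total proper time: 0.03065 + τ_2 + 0.1151 = 2.053, so τ_2 = 2.053 − 0.1457 = 1.907 ms.
γ_2 = 6.295/1.907 = 3.301; β = √(1 − 1/γ²) = √0.9082.

β = 0.953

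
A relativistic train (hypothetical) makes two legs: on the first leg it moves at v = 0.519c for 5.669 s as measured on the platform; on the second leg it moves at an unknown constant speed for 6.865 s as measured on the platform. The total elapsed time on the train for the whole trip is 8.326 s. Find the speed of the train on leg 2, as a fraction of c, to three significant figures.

Leg 1: γ = 1/√(1 − 0.519²) = 1/√0.7306 = 1.170; τ_1 = 5.669/1.170 = 4.846 s.
Leg 2: speed unknown; τ_2 = 6.865/γ_2.
Total proper time: 4.846 + τ_2 = 8.326, so τ_2 = 8.326 − 4.846 = 3.480 s.
γ_2 = 6.865/3.480 = 1.973; β = √(1 − 1/γ²) = √0.7430.

β = 0.862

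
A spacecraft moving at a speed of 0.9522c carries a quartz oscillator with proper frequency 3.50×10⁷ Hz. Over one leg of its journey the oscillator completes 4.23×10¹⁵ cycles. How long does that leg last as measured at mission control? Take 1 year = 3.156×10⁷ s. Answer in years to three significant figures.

γ = 1/√(1 − 0.9522²) = 1/√0.09332 = 3.274
Proper time for N cycles: τ = N/f = 4.23×10¹⁵/(3.50×10⁷) = 1.209×10⁸ s = 3.829 years.
Lab-frame duration Δt = γτ = 3.274 × 3.829 = 12.54 years.

Δt = 12.5 years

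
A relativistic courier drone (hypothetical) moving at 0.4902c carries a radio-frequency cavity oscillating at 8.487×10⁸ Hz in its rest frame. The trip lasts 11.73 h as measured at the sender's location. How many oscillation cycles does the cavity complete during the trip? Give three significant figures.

γ = 1/√(1 − 0.4902²) = 1/√0.7597 = 1.147
The oscillator's own cycle count is N = f × τ where τ is the proper time aboard the drone. τ = Δt/γ = 11.73/1.147 = 10.22 h = 3.681×10⁴ s.
N = 8.487×10⁸ × 3.681×10⁴ = 3.124×10¹³.

N = 3.12×10¹³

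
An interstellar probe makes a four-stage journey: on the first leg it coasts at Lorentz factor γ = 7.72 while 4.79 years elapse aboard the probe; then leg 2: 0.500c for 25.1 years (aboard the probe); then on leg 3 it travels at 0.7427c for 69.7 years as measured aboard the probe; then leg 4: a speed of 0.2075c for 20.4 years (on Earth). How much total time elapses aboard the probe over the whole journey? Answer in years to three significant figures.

Leg 1: 4.79 years is already measured aboard the probe.
Leg 2: 25.1 years is already measured aboard the probe.
Leg 3: 69.7 years is already measured aboard the probe.
Leg 4: γ = 1/√(1 − 0.2075²) = 1/√0.9569 = 1.022; τ_4 = 20.4/1.022 = 19.96 years.
Total: 4.790 + 25.10 + 69.70 + 19.96 years.

τ = 120 years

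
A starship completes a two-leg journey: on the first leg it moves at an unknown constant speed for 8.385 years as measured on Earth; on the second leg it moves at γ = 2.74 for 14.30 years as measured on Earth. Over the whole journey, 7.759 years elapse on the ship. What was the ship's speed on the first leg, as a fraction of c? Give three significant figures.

Leg 1: speed unknown; τ_1 = 8.385/γ_1.
Leg 2: γ = 2.74; τ_2 = 14.30/2.740 = 5.219 years.
Total proper time: τ_1 + 5.219 = 7.759, so τ_1 = 7.759 − 5.219 = 2.540 years.
γ_1 = 8.385/2.540 = 3.301; β = √(1 − 1/γ²) = √0.9082.

β = 0.953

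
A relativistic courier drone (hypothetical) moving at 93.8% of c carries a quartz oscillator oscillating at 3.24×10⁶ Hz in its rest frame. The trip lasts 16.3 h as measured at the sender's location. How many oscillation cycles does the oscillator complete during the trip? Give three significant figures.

N = 6.59×10¹⁰

β = 0.938; γ = 1/√(1 − 0.938²) = 1/√0.1202 = 2.885
The oscillator's own cycle count is N = f × τ where τ is the proper time aboard the drone. τ = Δt/γ = 16.3/2.885 = 5.650 h = 2.034×10⁴ s.
N = 3.24×10⁶ × 2.034×10⁴ = 6.590×10¹⁰.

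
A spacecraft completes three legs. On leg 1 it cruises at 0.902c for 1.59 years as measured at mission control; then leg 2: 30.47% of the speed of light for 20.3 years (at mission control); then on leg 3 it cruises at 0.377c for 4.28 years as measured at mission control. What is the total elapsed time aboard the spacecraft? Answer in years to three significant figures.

τ = 24.0 years

Leg 1: γ = 1/√(1 − 0.902²) = 1/√0.1864 = 2.316; τ_1 = 1.59/2.316 = 0.6865 years.
Leg 2: β = 0.3047; γ = 1/√(1 − 0.3047²) = 1/√0.9072 = 1.050; τ_2 = 20.3/1.050 = 19.33 years.
Leg 3: γ = 1/√(1 − 0.377²) = 1/√0.8579 = 1.080; τ_3 = 4.28/1.080 = 3.964 years.
Total: 0.6865 + 19.33 + 3.964 years.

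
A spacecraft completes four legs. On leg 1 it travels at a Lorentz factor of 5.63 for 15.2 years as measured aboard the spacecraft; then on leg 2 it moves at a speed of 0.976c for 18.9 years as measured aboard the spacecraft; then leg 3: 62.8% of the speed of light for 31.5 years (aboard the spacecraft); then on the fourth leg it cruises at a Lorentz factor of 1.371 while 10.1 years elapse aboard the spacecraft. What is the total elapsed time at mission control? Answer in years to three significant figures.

Δt = 227 years

Leg 1: γ = 5.63; Δt_1 = 5.630 × 15.2 = 85.58 years.
Leg 2: γ = 1/√(1 − 0.976²) = 1/√0.04742 = 4.592; Δt_2 = 4.592 × 18.9 = 86.79 years.
Leg 3: β = 0.628; γ = 1/√(1 − 0.628²) = 1/√0.6056 = 1.285; Δt_3 = 1.285 × 31.5 = 40.48 years.
Leg 4: γ = 1.371; Δt_4 = 1.371 × 10.1 = 13.85 years.
Total: 85.58 + 86.79 + 40.48 + 13.85 years.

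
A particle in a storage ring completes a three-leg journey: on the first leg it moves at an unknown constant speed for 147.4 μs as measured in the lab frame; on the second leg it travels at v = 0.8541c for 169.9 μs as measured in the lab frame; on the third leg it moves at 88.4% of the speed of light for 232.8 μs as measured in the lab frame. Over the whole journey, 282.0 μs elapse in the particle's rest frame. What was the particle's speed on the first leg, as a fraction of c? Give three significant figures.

Leg 1: speed unknown; τ_1 = 147.4/γ_1.
Leg 2: γ = 1/√(1 − 0.8541²) = 1/√0.2705 = 1.923; τ_2 = 169.9/1.923 = 88.37 μs.
Leg 3: β = 0.884; γ = 1/√(1 − 0.884²) = 1/√0.2185 = 2.139; τ_3 = 232.8/2.139 = 108.8 μs.
Total proper time: τ_1 + 88.37 + 108.8 = 282.0, so τ_1 = 282.0 − 197.2 = 84.80 μs.
γ_1 = 147.4/84.80 = 1.738; β = √(1 − 1/γ²) = √0.6690.

β = 0.818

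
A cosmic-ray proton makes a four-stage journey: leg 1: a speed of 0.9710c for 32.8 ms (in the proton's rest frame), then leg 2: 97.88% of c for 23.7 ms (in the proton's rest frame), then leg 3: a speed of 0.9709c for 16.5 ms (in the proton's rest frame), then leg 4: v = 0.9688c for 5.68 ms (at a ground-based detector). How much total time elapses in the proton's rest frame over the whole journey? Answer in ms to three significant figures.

Leg 1: 32.8 ms is already measured in the proton's rest frame.
Leg 2: 23.7 ms is already measured in the proton's rest frame.
Leg 3: 16.5 ms is already measured in the proton's rest frame.
Leg 4: γ = 1/√(1 − 0.9688²) = 1/√0.06143 = 4.035; τ_4 = 5.68/4.035 = 1.408 ms.
Total: 32.80 + 23.70 + 16.50 + 1.408 ms.

τ = 74.4 ms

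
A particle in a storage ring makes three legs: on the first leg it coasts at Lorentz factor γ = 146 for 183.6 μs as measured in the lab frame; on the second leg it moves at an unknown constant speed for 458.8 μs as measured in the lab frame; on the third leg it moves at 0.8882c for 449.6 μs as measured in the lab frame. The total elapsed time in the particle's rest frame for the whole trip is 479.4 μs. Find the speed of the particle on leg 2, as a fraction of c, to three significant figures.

Leg 1: γ = 146; τ_1 = 183.6/146.0 = 1.258 μs.
Leg 2: speed unknown; τ_2 = 458.8/γ_2.
Leg 3: γ = 1/√(1 − 0.8882²) = 1/√0.2111 = 2.176; τ_3 = 449.6/2.176 = 206.6 μs.
Total proper time: 1.258 + τ_2 + 206.6 = 479.4, so τ_2 = 479.4 − 207.8 = 271.6 μs.
γ_2 = 458.8/271.6 = 1.689; β = √(1 − 1/γ²) = √0.6496.

β = 0.806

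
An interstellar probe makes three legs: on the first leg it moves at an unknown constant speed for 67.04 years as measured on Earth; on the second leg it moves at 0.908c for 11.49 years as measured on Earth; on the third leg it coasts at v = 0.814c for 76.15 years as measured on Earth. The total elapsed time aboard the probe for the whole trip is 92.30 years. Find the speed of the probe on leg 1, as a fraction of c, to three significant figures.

Leg 1: speed unknown; τ_1 = 67.04/γ_1.
Leg 2: γ = 1/√(1 − 0.908²) = 1/√0.1755 = 2.387; τ_2 = 11.49/2.387 = 4.814 years.
Leg 3: γ = 1/√(1 − 0.814²) = 1/√0.3374 = 1.722; τ_3 = 76.15/1.722 = 44.23 years.
Total proper time: τ_1 + 4.814 + 44.23 = 92.30, so τ_1 = 92.30 − 49.05 = 43.25 years.
γ_1 = 67.04/43.25 = 1.550; β = √(1 − 1/γ²) = √0.5837.

β = 0.764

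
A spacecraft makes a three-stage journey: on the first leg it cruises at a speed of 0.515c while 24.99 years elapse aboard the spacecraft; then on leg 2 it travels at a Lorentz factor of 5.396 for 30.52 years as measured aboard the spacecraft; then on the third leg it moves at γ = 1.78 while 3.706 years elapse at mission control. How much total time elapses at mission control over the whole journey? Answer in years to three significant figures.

Leg 1: γ = 1/√(1 − 0.515²) = 1/√0.7348 = 1.167; Δt_1 = 1.167 × 24.99 = 29.15 years.
Leg 2: γ = 5.396; Δt_2 = 5.396 × 30.52 = 164.7 years.
Leg 3: 3.706 years is already measured at mission control.
Total: 29.15 + 164.7 + 3.706 years.

Δt = 198 years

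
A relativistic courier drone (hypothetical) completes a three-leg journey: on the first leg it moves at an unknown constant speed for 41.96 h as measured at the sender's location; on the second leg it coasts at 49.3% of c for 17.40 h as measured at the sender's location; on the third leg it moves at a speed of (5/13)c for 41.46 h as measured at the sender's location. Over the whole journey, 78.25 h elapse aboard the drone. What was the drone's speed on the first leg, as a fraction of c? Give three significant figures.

Leg 1: speed unknown; τ_1 = 41.96/γ_1.
Leg 2: β = 0.493; γ = 1/√(1 − 0.493²) = 1/√0.7570 = 1.149; τ_2 = 17.40/1.149 = 15.14 h.
Leg 3: γ = 1/√(1 − (5/13)²) = 13/12 ≈ 1.083; τ_3 = 41.46/1.083 = 38.27 h.
Total proper time: τ_1 + 15.14 + 38.27 = 78.25, so τ_1 = 78.25 − 53.41 = 24.84 h.
γ_1 = 41.96/24.84 = 1.689; β = √(1 − 1/γ²) = √0.6495.

β = 0.806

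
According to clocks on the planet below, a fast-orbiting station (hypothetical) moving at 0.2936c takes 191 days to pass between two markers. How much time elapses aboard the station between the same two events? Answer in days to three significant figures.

τ = 183 days

γ = 1/√(1 − 0.2936²) = 1/√0.9138 = 1.046
The interval measured on the planet below is the dilated one; the clock aboard the station measures the proper time τ = Δt/γ = 191/1.046 days.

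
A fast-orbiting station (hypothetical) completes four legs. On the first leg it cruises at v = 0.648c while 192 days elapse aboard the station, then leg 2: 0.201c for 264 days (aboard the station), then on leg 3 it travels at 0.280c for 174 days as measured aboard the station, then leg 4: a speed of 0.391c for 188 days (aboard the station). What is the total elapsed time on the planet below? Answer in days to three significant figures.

Leg 1: γ = 1/√(1 − 0.648²) = 1/√0.5801 = 1.313; Δt_1 = 1.313 × 192 = 252.1 days.
Leg 2: γ = 1/√(1 − 0.201²) = 1/√0.9596 = 1.021; Δt_2 = 1.021 × 264 = 269.5 days.
Leg 3: γ = 1/√(1 − 0.280²) = 25/24 ≈ 1.042; Δt_3 = 1.042 × 174 = 181.2 days.
Leg 4: γ = 1/√(1 − 0.391²) = 1/√0.8471 = 1.086; Δt_4 = 1.086 × 188 = 204.3 days.
Total: 252.1 + 269.5 + 181.2 + 204.3 days.

Δt = 907 days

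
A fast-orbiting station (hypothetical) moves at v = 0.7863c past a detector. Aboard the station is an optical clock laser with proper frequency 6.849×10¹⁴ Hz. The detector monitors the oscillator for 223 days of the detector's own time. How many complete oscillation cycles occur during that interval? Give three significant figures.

γ = 1/√(1 − 0.7863²) = 1/√0.3817 = 1.619
During 223 days of lab time, the oscillator's proper time advances by τ = Δt/γ = 223/1.619 = 137.8 days = 1.190×10⁷ s.
N = f × τ = 6.849×10¹⁴ × 1.190×10⁷ = 8.153×10²¹.

N = 8.15×10²¹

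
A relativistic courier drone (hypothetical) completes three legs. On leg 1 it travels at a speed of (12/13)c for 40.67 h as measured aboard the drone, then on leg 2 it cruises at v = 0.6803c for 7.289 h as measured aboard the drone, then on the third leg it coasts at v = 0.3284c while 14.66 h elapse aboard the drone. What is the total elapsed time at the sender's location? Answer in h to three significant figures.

Δt = 131 h

Leg 1: γ = 1/√(1 − (12/13)²) = 13/5 = 2.600; Δt_1 = 2.600 × 40.67 = 105.7 h.
Leg 2: γ = 1/√(1 − 0.6803²) = 1/√0.5372 = 1.364; Δt_2 = 1.364 × 7.289 = 9.945 h.
Leg 3: γ = 1/√(1 − 0.3284²) = 1/√0.8922 = 1.059; Δt_3 = 1.059 × 14.66 = 15.52 h.
Total: 105.7 + 9.945 + 15.52 h.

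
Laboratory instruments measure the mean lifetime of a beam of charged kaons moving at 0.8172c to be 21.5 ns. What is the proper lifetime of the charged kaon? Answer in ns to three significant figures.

τ₀ = 12.4 ns

γ = 1/√(1 − 0.8172²) = 1/√0.3322 = 1.735
The lab-frame lifetime is the dilated interval; the proper lifetime is τ₀ = Δt/γ = 21.5/1.735 ns.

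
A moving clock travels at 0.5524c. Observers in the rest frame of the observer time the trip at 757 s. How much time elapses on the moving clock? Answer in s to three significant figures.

τ = 631 s

γ = 1/√(1 − 0.5524²) = 1/√0.6949 = 1.200
The interval measured in the rest frame of the observer is the dilated one; the clock on the moving clock measures the proper time τ = Δt/γ = 757/1.200 s.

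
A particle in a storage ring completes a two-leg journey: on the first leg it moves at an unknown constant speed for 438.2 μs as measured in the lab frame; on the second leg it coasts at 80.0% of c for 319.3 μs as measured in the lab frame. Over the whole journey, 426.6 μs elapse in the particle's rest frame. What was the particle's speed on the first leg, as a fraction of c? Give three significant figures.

Leg 1: speed unknown; τ_1 = 438.2/γ_1.
Leg 2: β = 0.800; γ = 1/√(1 − 0.800²) = 1/√0.3600 = 1.667; τ_2 = 319.3/1.667 = 191.6 μs.
Total proper time: τ_1 + 191.6 = 426.6, so τ_1 = 426.6 − 191.6 = 235.0 μs.
γ_1 = 438.2/235.0 = 1.865; β = √(1 − 1/γ²) = √0.7123.

β = 0.844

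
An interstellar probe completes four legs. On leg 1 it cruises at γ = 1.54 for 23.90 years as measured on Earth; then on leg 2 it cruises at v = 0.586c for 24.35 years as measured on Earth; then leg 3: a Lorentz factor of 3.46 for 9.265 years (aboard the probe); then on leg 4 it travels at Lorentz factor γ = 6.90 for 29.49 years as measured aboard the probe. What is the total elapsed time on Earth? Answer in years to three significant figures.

Leg 1: 23.90 years is already measured on Earth.
Leg 2: 24.35 years is already measured on Earth.
Leg 3: γ = 3.46; Δt_3 = 3.460 × 9.265 = 32.06 years.
Leg 4: γ = 6.90; Δt_4 = 6.900 × 29.49 = 203.5 years.
Total: 23.90 + 24.35 + 32.06 + 203.5 years.

Δt = 284 years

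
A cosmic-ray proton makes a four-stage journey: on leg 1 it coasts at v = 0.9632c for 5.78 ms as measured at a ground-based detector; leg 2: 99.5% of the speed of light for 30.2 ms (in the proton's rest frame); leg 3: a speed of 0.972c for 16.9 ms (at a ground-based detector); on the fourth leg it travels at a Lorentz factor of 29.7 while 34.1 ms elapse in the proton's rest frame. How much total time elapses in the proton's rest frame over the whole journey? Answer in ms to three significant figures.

τ = 69.8 ms

Leg 1: γ = 1/√(1 − 0.9632²) = 1/√0.07225 = 3.720; τ_1 = 5.78/3.720 = 1.554 ms.
Leg 2: 30.2 ms is already measured in the proton's rest frame.
Leg 3: γ = 1/√(1 − 0.972²) = 1/√0.05522 = 4.256; τ_3 = 16.9/4.256 = 3.971 ms.
Leg 4: 34.1 ms is already measured in the proton's rest frame.
Total: 1.554 + 30.20 + 3.971 + 34.10 ms.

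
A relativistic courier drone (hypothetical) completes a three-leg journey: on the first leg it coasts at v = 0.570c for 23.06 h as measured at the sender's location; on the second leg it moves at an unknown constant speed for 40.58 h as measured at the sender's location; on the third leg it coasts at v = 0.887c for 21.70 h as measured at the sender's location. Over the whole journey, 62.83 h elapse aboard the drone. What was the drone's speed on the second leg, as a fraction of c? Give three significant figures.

β = 0.551

Leg 1: γ = 1/√(1 − 0.570²) = 1/√0.6751 = 1.217; τ_1 = 23.06/1.217 = 18.95 h.
Leg 2: speed unknown; τ_2 = 40.58/γ_2.
Leg 3: γ = 1/√(1 − 0.887²) = 1/√0.2132 = 2.166; τ_3 = 21.70/2.166 = 10.02 h.
Total proper time: 18.95 + τ_2 + 10.02 = 62.83, so τ_2 = 62.83 − 28.97 = 33.86 h.
γ_2 = 40.58/33.86 = 1.198; β = √(1 − 1/γ²) = √0.3037.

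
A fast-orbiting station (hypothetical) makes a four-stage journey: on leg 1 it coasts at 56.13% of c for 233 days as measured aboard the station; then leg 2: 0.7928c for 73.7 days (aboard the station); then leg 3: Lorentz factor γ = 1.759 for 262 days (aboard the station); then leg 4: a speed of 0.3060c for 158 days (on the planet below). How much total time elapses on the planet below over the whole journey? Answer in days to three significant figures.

Leg 1: β = 0.5613; γ = 1/√(1 − 0.5613²) = 1/√0.6849 = 1.208; Δt_1 = 1.208 × 233 = 281.5 days.
Leg 2: γ = 1/√(1 − 0.7928²) = 1/√0.3715 = 1.641; Δt_2 = 1.641 × 73.7 = 120.9 days.
Leg 3: γ = 1.759; Δt_3 = 1.759 × 262 = 460.9 days.
Leg 4: 158 days is already measured on the planet below.
Total: 281.5 + 120.9 + 460.9 + 158.0 days.

Δt = 1020 days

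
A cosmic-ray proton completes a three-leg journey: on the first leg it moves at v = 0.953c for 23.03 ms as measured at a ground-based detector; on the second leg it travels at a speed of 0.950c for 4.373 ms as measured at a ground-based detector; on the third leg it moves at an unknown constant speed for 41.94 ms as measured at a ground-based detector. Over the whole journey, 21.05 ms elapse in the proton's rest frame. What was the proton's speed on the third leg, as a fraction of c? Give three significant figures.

β = 0.953

Leg 1: γ = 1/√(1 − 0.953²) = 1/√0.09179 = 3.301; τ_1 = 23.03/3.301 = 6.977 ms.
Leg 2: γ = 1/√(1 − 0.950²) = 1/√0.09750 = 3.203; τ_2 = 4.373/3.203 = 1.365 ms.
Leg 3: speed unknown; τ_3 = 41.94/γ_3.
Total proper time: 6.977 + 1.365 + τ_3 = 21.05, so τ_3 = 21.05 − 8.343 = 12.71 ms.
γ_3 = 41.94/12.71 = 3.301; β = √(1 − 1/γ²) = √0.9082.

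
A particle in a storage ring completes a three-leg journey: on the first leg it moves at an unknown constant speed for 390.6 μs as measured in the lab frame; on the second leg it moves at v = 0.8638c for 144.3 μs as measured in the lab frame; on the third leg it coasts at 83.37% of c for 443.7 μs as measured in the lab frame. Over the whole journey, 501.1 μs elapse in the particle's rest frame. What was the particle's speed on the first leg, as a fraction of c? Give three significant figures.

Leg 1: speed unknown; τ_1 = 390.6/γ_1.
Leg 2: γ = 1/√(1 − 0.8638²) = 1/√0.2538 = 1.985; τ_2 = 144.3/1.985 = 72.70 μs.
Leg 3: β = 0.8337; γ = 1/√(1 − 0.8337²) = 1/√0.3049 = 1.811; τ_3 = 443.7/1.811 = 245.0 μs.
Total proper time: τ_1 + 72.70 + 245.0 = 501.1, so τ_1 = 501.1 − 317.7 = 183.4 μs.
γ_1 = 390.6/183.4 = 2.130; β = √(1 − 1/γ²) = √0.7796.

β = 0.883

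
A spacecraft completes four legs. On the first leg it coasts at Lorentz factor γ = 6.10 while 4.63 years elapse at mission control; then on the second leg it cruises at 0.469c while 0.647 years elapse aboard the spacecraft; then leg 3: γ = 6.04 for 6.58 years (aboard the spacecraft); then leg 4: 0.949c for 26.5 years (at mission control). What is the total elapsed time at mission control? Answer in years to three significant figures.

Δt = 71.6 years

Leg 1: 4.63 years is already measured at mission control.
Leg 2: γ = 1/√(1 − 0.469²) = 1/√0.7800 = 1.132; Δt_2 = 1.132 × 0.647 = 0.7326 years.
Leg 3: γ = 6.04; Δt_3 = 6.040 × 6.58 = 39.74 years.
Leg 4: 26.5 years is already measured at mission control.
Total: 4.630 + 0.7326 + 39.74 + 26.50 years.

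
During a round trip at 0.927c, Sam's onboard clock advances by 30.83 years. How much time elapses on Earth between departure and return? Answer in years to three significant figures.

Δt = 82.2 years

γ = 1/√(1 − 0.927²) = 1/√0.1407 = 2.666
Earth-frame duration is the dilated interval: Δt = γτ = 2.666 × 30.83 years.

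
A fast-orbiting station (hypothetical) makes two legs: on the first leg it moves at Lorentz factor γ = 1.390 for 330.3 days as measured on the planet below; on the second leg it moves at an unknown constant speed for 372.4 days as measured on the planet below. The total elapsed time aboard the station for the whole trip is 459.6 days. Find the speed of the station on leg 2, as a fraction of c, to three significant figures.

β = 0.803

Leg 1: γ = 1.390; τ_1 = 330.3/1.390 = 237.6 days.
Leg 2: speed unknown; τ_2 = 372.4/γ_2.
Total proper time: 237.6 + τ_2 = 459.6, so τ_2 = 459.6 − 237.6 = 222.0 days.
γ_2 = 372.4/222.0 = 1.678; β = √(1 − 1/γ²) = √0.6447.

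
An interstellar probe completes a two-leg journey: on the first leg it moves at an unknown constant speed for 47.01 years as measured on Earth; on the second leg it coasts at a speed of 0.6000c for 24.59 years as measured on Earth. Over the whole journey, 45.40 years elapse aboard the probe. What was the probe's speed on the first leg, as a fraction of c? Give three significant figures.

β = 0.837

Leg 1: speed unknown; τ_1 = 47.01/γ_1.
Leg 2: γ = 1/√(1 − 0.6000²) = 1/√0.6400 = 1.250; τ_2 = 24.59/1.250 = 19.67 years.
Total proper time: τ_1 + 19.67 = 45.40, so τ_1 = 45.40 − 19.67 = 25.73 years.
γ_1 = 47.01/25.73 = 1.827; β = √(1 − 1/γ²) = √0.7005.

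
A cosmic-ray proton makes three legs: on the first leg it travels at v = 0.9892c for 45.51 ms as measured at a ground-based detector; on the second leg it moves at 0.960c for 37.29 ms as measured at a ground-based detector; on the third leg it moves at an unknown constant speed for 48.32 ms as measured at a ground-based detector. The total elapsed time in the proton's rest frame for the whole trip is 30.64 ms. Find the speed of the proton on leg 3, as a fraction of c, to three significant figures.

β = 0.960

Leg 1: γ = 1/√(1 − 0.9892²) = 1/√0.02148 = 6.823; τ_1 = 45.51/6.823 = 6.670 ms.
Leg 2: γ = 1/√(1 − 0.960²) = 25/7 ≈ 3.571; τ_2 = 37.29/3.571 = 10.44 ms.
Leg 3: speed unknown; τ_3 = 48.32/γ_3.
Total proper time: 6.670 + 10.44 + τ_3 = 30.64, so τ_3 = 30.64 − 17.11 = 13.53 ms.
γ_3 = 48.32/13.53 = 3.572; β = √(1 − 1/γ²) = √0.9216.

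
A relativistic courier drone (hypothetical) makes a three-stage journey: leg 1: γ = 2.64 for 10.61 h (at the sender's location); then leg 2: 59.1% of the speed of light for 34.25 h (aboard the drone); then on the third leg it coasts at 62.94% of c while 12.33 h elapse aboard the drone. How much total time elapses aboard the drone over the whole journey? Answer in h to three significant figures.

Leg 1: γ = 2.64; τ_1 = 10.61/2.640 = 4.019 h.
Leg 2: 34.25 h is already measured aboard the drone.
Leg 3: 12.33 h is already measured aboard the drone.
Total: 4.019 + 34.25 + 12.33 h.

τ = 50.6 h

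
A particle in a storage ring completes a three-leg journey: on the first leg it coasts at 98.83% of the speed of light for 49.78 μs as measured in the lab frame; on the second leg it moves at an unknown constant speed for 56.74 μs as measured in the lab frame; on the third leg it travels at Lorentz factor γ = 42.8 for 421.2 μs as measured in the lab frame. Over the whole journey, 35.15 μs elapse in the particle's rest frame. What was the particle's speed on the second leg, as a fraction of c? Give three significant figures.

β = 0.950

Leg 1: β = 0.9883; γ = 1/√(1 − 0.9883²) = 1/√0.02326 = 6.556; τ_1 = 49.78/6.556 = 7.593 μs.
Leg 2: speed unknown; τ_2 = 56.74/γ_2.
Leg 3: γ = 42.8; τ_3 = 421.2/42.80 = 9.841 μs.
Total proper time: 7.593 + τ_2 + 9.841 = 35.15, so τ_2 = 35.15 − 17.43 = 17.72 μs.
γ_2 = 56.74/17.72 = 3.203; β = √(1 − 1/γ²) = √0.9025.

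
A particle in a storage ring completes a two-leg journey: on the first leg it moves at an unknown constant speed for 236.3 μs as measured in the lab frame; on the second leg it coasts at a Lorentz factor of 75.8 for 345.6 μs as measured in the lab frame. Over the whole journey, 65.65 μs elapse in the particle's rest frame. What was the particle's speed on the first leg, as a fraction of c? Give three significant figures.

β = 0.966

Leg 1: speed unknown; τ_1 = 236.3/γ_1.
Leg 2: γ = 75.8; τ_2 = 345.6/75.80 = 4.559 μs.
Total proper time: τ_1 + 4.559 = 65.65, so τ_1 = 65.65 − 4.559 = 61.09 μs.
γ_1 = 236.3/61.09 = 3.868; β = √(1 − 1/γ²) = √0.9332.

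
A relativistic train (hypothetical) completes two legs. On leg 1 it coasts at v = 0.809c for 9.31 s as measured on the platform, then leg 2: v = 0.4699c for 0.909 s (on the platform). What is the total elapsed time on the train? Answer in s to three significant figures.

Leg 1: γ = 1/√(1 − 0.809²) = 1/√0.3455 = 1.701; τ_1 = 9.31/1.701 = 5.472 s.
Leg 2: γ = 1/√(1 − 0.4699²) = 1/√0.7792 = 1.133; τ_2 = 0.909/1.133 = 0.8024 s.
Total: 5.472 + 0.8024 s.

τ = 6.27 s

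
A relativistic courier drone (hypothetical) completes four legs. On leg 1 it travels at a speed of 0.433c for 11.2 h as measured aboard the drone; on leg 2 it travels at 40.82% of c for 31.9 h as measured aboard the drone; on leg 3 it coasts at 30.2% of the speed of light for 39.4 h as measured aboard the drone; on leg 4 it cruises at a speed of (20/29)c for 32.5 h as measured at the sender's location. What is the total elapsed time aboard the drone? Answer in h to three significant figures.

τ = 106 h

Leg 1: 11.2 h is already measured aboard the drone.
Leg 2: 31.9 h is already measured aboard the drone.
Leg 3: 39.4 h is already measured aboard the drone.
Leg 4: γ = 1/√(1 − (20/29)²) = 29/21 ≈ 1.381; τ_4 = 32.5/1.381 = 23.53 h.
Total: 11.20 + 31.90 + 39.40 + 23.53 h.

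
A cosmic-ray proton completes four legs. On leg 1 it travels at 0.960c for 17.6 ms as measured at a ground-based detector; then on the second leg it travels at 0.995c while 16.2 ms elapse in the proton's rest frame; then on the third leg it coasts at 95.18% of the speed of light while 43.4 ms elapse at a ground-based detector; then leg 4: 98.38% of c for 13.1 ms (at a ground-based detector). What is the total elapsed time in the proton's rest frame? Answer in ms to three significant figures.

τ = 36.8 ms

Leg 1: γ = 1/√(1 − 0.960²) = 25/7 ≈ 3.571; τ_1 = 17.6/3.571 = 4.928 ms.
Leg 2: 16.2 ms is already measured in the proton's rest frame.
Leg 3: β = 0.9518; γ = 1/√(1 − 0.9518²) = 1/√0.09408 = 3.260; τ_3 = 43.4/3.260 = 13.31 ms.
Leg 4: β = 0.9838; γ = 1/√(1 − 0.9838²) = 1/√0.03214 = 5.578; τ_4 = 13.1/5.578 = 2.348 ms.
Total: 4.928 + 16.20 + 13.31 + 2.348 ms.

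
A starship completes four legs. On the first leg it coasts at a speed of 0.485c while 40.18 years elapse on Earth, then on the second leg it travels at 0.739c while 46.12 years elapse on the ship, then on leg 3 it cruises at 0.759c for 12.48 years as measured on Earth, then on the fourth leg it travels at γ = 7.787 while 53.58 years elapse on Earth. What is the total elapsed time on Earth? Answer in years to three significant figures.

Δt = 175 years

Leg 1: 40.18 years is already measured on Earth.
Leg 2: γ = 1/√(1 − 0.739²) = 1/√0.4539 = 1.484; Δt_2 = 1.484 × 46.12 = 68.46 years.
Leg 3: 12.48 years is already measured on Earth.
Leg 4: 53.58 years is already measured on Earth.
Total: 40.18 + 68.46 + 12.48 + 53.58 years.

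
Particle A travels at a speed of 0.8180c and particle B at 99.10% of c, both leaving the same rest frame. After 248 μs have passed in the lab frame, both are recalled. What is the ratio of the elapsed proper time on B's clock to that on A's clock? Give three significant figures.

A: γ = 1/√(1 − 0.8180²) = 1/√0.3309 = 1.738. B: β = 0.9910; γ = 1/√(1 − 0.9910²) = 1/√0.01792 = 7.470.
τ_A/τ_B = γ_B/γ_A = 7.470/1.738 = 4.297, so τ_B/τ_A = 0.2327.

τ_B/τ_A = 0.233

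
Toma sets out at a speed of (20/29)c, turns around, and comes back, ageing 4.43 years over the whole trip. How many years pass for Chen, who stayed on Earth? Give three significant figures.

Δt = 6.12 years

γ = 1/√(1 − (20/29)²) = 29/21 ≈ 1.381
Earth-frame duration is the dilated interval: Δt = γτ = 1.381 × 4.43 years.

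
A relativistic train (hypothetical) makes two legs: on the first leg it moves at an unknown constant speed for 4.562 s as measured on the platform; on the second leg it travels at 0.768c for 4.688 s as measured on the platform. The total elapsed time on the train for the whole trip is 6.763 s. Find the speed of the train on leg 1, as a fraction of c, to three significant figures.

β = 0.566

Leg 1: speed unknown; τ_1 = 4.562/γ_1.
Leg 2: γ = 1/√(1 − 0.768²) = 1/√0.4102 = 1.561; τ_2 = 4.688/1.561 = 3.002 s.
Total proper time: τ_1 + 3.002 = 6.763, so τ_1 = 6.763 − 3.002 = 3.761 s.
γ_1 = 4.562/3.761 = 1.213; β = √(1 − 1/γ²) = √0.3205.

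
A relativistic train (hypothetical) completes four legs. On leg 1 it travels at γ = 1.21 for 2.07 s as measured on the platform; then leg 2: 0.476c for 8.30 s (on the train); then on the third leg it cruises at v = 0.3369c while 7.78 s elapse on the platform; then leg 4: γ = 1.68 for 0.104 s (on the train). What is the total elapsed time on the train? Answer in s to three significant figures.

τ = 17.4 s

Leg 1: γ = 1.21; τ_1 = 2.07/1.210 = 1.711 s.
Leg 2: 8.30 s is already measured on the train.
Leg 3: γ = 1/√(1 − 0.3369²) = 1/√0.8865 = 1.062; τ_3 = 7.78/1.062 = 7.325 s.
Leg 4: 0.104 s is already measured on the train.
Total: 1.711 + 8.300 + 7.325 + 0.1040 s.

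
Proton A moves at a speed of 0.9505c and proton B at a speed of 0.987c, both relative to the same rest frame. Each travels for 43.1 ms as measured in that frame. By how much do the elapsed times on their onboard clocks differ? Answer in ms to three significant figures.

|τ_A − τ_B| = 6.47 ms

A: γ = 1/√(1 − 0.9505²) = 1/√0.09655 = 3.218; τ_A = 43.1/3.218 = 13.39 ms.
B: γ = 1/√(1 − 0.987²) = 1/√0.02583 = 6.222; τ_B = 43.1/6.222 = 6.927 ms.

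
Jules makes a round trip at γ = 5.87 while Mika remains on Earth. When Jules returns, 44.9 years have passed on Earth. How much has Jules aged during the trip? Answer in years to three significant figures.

τ = 7.65 years

γ = 5.87
Jules's clock measures proper time along the trip: τ = Δt/γ = 44.9/5.870 years.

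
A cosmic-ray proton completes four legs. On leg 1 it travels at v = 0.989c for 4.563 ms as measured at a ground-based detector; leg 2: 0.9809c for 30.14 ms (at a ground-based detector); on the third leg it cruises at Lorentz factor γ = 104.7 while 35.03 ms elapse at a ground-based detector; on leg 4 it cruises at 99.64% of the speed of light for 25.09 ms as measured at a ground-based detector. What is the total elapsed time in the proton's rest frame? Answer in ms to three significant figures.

τ = 9.00 ms

Leg 1: γ = 1/√(1 − 0.989²) = 1/√0.02188 = 6.761; τ_1 = 4.563/6.761 = 0.6749 ms.
Leg 2: γ = 1/√(1 − 0.9809²) = 1/√0.03784 = 5.141; τ_2 = 30.14/5.141 = 5.863 ms.
Leg 3: γ = 104.7; τ_3 = 35.03/104.7 = 0.3346 ms.
Leg 4: β = 0.9964; γ = 1/√(1 − 0.9964²) = 1/√0.007187 = 11.80; τ_4 = 25.09/11.80 = 2.127 ms.
Total: 0.6749 + 5.863 + 0.3346 + 2.127 ms.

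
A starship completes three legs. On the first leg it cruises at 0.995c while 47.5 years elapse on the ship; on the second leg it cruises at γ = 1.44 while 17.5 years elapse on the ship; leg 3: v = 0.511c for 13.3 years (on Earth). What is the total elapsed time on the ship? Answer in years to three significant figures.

τ = 76.4 years

Leg 1: 47.5 years is already measured on the ship.
Leg 2: 17.5 years is already measured on the ship.
Leg 3: γ = 1/√(1 − 0.511²) = 1/√0.7389 = 1.163; τ_3 = 13.3/1.163 = 11.43 years.
Total: 47.50 + 17.50 + 11.43 years.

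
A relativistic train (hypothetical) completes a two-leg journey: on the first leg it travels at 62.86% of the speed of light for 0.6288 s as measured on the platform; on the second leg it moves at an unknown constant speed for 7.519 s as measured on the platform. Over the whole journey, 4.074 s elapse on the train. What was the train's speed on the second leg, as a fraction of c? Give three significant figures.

Leg 1: β = 0.6286; γ = 1/√(1 − 0.6286²) = 1/√0.6049 = 1.286; τ_1 = 0.6288/1.286 = 0.4890 s.
Leg 2: speed unknown; τ_2 = 7.519/γ_2.
Total proper time: 0.4890 + τ_2 = 4.074, so τ_2 = 4.074 − 0.4890 = 3.585 s.
γ_2 = 7.519/3.585 = 2.097; β = √(1 − 1/γ²) = √0.7727.

β = 0.879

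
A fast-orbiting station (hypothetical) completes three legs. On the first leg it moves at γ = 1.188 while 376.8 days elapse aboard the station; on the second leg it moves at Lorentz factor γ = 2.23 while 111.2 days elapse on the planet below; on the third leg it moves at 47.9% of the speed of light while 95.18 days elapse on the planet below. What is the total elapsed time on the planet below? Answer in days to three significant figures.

Δt = 654 days

Leg 1: γ = 1.188; Δt_1 = 1.188 × 376.8 = 447.6 days.
Leg 2: 111.2 days is already measured on the planet below.
Leg 3: 95.18 days is already measured on the planet below.
Total: 447.6 + 111.2 + 95.18 days.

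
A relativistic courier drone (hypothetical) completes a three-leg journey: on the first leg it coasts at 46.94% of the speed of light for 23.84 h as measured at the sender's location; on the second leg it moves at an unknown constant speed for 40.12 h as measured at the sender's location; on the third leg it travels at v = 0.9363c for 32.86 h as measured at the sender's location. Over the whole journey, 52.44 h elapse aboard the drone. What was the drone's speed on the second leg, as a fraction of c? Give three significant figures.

β = 0.869

Leg 1: β = 0.4694; γ = 1/√(1 − 0.4694²) = 1/√0.7797 = 1.133; τ_1 = 23.84/1.133 = 21.05 h.
Leg 2: speed unknown; τ_2 = 40.12/γ_2.
Leg 3: γ = 1/√(1 − 0.9363²) = 1/√0.1233 = 2.847; τ_3 = 32.86/2.847 = 11.54 h.
Total proper time: 21.05 + τ_2 + 11.54 = 52.44, so τ_2 = 52.44 − 32.59 = 19.85 h.
γ_2 = 40.12/19.85 = 2.021; β = √(1 − 1/γ²) = √0.7552.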